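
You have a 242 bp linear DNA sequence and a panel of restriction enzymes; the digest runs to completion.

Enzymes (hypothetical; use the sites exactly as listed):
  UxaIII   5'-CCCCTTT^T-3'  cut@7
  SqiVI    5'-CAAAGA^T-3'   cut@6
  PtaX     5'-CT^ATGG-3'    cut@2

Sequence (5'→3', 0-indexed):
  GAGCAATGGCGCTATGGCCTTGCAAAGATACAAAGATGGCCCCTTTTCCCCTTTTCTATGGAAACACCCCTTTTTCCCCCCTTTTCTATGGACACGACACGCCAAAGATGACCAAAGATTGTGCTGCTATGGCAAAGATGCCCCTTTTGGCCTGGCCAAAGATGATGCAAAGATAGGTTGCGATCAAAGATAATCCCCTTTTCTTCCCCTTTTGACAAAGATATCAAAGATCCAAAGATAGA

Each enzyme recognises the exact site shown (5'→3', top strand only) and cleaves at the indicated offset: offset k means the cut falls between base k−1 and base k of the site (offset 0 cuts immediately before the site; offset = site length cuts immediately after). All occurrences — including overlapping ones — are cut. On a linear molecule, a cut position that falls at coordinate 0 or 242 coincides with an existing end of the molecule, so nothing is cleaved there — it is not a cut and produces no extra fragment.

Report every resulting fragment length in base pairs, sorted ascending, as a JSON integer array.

[3,3,4,8,8,8,9,9,9,10,10,10,10,11,11,11,11,13,15,15,16,17,21]

Scan for sites:
  UxaIII (CCCCTTTT, off=7): starts [39, 47, 66, 77, 140, 194, 205] → cuts [46, 54, 73, 84, 147, 201, 212]
  SqiVI (CAAAGAT, off=6): starts [22, 30, 102, 112, 132, 156, 167, 184, 215, 224, 232] → cuts [28, 36, 108, 118, 138, 162, 173, 190, 221, 230, 238]
  PtaX (CTATGG, off=2): starts [11, 55, 85, 126] → cuts [13, 57, 87, 128]

All cut coordinates (distinct, sorted): [13, 28, 36, 46, 54, 57, 73, 84, 87, 108, 118, 128, 138, 147, 162, 173, 190, 201, 212, 221, 230, 238]

Fragment lengths:
  [0,13): 13 bp
  [13,28): 15 bp
  [28,36): 8 bp
  [36,46): 10 bp
  [46,54): 8 bp
  [54,57): 3 bp
  [57,73): 16 bp
  [73,84): 11 bp
  [84,87): 3 bp
  [87,108): 21 bp
  [108,118): 10 bp
  [118,128): 10 bp
  [128,138): 10 bp
  [138,147): 9 bp
  [147,162): 15 bp
  [162,173): 11 bp
  [173,190): 17 bp
  [190,201): 11 bp
  [201,212): 11 bp
  [212,221): 9 bp
  [221,230): 9 bp
  [230,238): 8 bp
  [238,242): 4 bp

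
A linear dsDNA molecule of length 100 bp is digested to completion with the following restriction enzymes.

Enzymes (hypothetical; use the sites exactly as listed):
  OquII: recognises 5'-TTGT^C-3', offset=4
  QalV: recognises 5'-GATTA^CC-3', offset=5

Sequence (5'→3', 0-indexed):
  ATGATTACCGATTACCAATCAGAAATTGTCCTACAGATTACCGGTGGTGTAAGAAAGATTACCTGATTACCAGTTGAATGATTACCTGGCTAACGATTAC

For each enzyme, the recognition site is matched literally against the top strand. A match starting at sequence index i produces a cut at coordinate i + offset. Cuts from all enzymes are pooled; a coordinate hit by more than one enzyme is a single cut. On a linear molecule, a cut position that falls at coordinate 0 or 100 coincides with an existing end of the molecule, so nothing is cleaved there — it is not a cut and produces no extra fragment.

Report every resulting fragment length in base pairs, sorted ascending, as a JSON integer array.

[7,7,8,11,15,15,16,21]

Site scan:
  OquII TTGTC/4: at [25] ⇒ [29]
  QalV GATTACC/5: at [2, 9, 35, 56, 64, 79] ⇒ [7, 14, 40, 61, 69, 84]

All cut coordinates (distinct, sorted): [7, 14, 29, 40, 61, 69, 84]

Fragment lengths:
  [0,7): 7 bp
  [7,14): 7 bp
  [14,29): 15 bp
  [29,40): 11 bp
  [40,61): 21 bp
  [61,69): 8 bp
  [69,84): 15 bp
  [84,100): 16 bp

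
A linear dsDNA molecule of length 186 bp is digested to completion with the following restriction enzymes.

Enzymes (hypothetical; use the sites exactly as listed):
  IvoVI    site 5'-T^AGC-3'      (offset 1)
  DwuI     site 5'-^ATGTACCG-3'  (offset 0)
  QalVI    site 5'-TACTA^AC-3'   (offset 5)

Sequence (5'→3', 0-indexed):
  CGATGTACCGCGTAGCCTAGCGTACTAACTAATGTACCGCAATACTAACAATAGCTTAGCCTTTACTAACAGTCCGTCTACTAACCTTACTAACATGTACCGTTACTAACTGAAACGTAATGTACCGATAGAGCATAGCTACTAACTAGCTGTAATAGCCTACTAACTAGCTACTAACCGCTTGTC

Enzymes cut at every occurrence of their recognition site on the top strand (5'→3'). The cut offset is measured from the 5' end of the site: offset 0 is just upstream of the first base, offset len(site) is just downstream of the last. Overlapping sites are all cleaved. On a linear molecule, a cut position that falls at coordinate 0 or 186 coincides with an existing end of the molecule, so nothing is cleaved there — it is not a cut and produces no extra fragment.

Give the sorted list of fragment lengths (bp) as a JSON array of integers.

Per-enzyme occurrences:
  IvoVI (TAGC, off=1): starts [12, 17, 51, 56, 135, 146, 155, 167] → cuts [13, 18, 52, 57, 136, 147, 156, 168]
  DwuI (ATGTACCG, off=0): starts [2, 31, 94, 119] → cuts [2, 31, 94, 119]
  QalVI (TACTAAC, off=5): starts [22, 42, 63, 78, 87, 103, 139, 160, 171] → cuts [27, 47, 68, 83, 92, 108, 144, 165, 176]

All cut coordinates (distinct, sorted): [2, 13, 18, 27, 31, 47, 52, 57, 68, 83, 92, 94, 108, 119, 136, 144, 147, 156, 165, 168, 176]

Fragments:
  [0,2): 2 bp
  [2,13): 11 bp
  [13,18): 5 bp
  [18,27): 9 bp
  [27,31): 4 bp
  [31,47): 16 bp
  [47,52): 5 bp
  [52,57): 5 bp
  [57,68): 11 bp
  [68,83): 15 bp
  [83,92): 9 bp
  [92,94): 2 bp
  [94,108): 14 bp
  [108,119): 11 bp
  [119,136): 17 bp
  [136,144): 8 bp
  [144,147): 3 bp
  [147,156): 9 bp
  [156,165): 9 bp
  [165,168): 3 bp
  [168,176): 8 bp
  [176,186): 10 bp

[2,2,3,3,4,5,5,5,8,8,9,9,9,9,10,11,11,11,14,15,16,17]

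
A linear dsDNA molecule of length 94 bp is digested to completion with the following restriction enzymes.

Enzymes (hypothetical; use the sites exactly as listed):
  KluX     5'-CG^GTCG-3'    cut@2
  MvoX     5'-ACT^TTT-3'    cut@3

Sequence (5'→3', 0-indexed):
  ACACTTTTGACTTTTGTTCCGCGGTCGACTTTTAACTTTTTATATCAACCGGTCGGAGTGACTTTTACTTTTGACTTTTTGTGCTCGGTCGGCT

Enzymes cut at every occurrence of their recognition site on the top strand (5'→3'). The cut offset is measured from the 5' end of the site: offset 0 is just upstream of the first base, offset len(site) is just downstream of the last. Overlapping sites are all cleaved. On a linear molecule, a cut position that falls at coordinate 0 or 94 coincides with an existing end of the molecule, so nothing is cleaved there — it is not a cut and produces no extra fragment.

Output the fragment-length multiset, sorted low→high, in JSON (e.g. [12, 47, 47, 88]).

Scan for sites:
  KluX (CGGTCG, off=2): starts [21, 49, 85] → cuts [23, 51, 87]
  MvoX (ACTTTT, off=3): starts [2, 9, 27, 34, 60, 66, 73] → cuts [5, 12, 30, 37, 63, 69, 76]

All cut coordinates (distinct, sorted): [5, 12, 23, 30, 37, 51, 63, 69, 76, 87]

Fragment lengths:
  [0,5): 5 bp
  [5,12): 7 bp
  [12,23): 11 bp
  [23,30): 7 bp
  [30,37): 7 bp
  [37,51): 14 bp
  [51,63): 12 bp
  [63,69): 6 bp
  [69,76): 7 bp
  [76,87): 11 bp
  [87,94): 7 bp

[5,6,7,7,7,7,7,11,11,12,14]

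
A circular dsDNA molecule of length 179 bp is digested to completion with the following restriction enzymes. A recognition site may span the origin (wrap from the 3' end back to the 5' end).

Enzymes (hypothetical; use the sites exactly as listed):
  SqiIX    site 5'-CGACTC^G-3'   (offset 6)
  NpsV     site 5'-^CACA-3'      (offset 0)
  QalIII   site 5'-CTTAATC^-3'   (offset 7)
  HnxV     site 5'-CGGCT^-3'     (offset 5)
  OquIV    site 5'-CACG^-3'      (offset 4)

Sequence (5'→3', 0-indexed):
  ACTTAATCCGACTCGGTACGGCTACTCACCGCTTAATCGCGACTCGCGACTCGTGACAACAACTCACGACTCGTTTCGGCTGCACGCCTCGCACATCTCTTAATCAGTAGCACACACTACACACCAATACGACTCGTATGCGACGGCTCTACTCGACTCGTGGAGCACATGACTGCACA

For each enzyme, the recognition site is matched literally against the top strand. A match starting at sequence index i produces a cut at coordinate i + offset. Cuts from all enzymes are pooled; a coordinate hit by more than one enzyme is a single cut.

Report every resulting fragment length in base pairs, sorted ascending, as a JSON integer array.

[2,4,5,5,5,6,6,7,7,7,9,9,10,11,12,13,14,15,16,16]

Per-enzyme occurrences:
  SqiIX (CGACTCG, off=6): starts [8, 39, 46, 66, 129, 153] → cuts [14, 45, 52, 72, 135, 159]
  NpsV (CACA, off=0): starts [91, 110, 112, 119, 165, 175] → cuts [91, 110, 112, 119, 165, 175]
  QalIII (CTTAATC, off=7): starts [1, 31, 98] → cuts [8, 38, 105]
  HnxV (CGGCT, off=5): starts [18, 76, 143] → cuts [23, 81, 148]
  OquIV (CACG, off=4): starts [64, 82] → cuts [68, 86]

All cut coordinates (distinct, sorted): [8, 14, 23, 38, 45, 52, 68, 72, 81, 86, 91, 105, 110, 112, 119, 135, 148, 159, 165, 175]

Fragments:
  8→14: 6 bp
  14→23: 9 bp
  23→38: 15 bp
  38→45: 7 bp
  45→52: 7 bp
  52→68: 16 bp
  68→72: 4 bp
  72→81: 9 bp
  81→86: 5 bp
  86→91: 5 bp
  91→105: 14 bp
  105→110: 5 bp
  110→112: 2 bp
  112→119: 7 bp
  119→135: 16 bp
  135→148: 13 bp
  148→159: 11 bp
  159→165: 6 bp
  165→175: 10 bp
  175→8 (wrap): 179-175+8 = 12 bp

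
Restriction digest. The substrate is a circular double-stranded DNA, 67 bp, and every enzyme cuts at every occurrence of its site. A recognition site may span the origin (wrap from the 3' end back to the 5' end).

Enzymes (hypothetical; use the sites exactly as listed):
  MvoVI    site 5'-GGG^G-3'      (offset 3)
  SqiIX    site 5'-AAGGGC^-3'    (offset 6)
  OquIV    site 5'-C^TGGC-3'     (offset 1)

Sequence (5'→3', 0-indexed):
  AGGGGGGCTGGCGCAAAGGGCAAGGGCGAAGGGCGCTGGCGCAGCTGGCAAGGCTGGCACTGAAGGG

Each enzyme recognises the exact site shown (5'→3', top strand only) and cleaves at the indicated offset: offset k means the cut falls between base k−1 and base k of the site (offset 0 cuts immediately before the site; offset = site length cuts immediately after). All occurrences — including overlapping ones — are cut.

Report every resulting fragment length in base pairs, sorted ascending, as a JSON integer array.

[1,1,2,2,6,7,9,9,13,17]

Site scan:
  MvoVI (GGGG, off=3): starts [1, 2, 3] → cuts [4, 5, 6]
  SqiIX (AAGGGC, off=6): starts [15, 21, 28] → cuts [21, 27, 34]
  OquIV (CTGGC, off=1): starts [7, 35, 44, 53] → cuts [8, 36, 45, 54]

All cut coordinates (distinct, sorted): [4, 5, 6, 8, 21, 27, 34, 36, 45, 54]

Fragment lengths:
  4→5: 1 bp
  5→6: 1 bp
  6→8: 2 bp
  8→21: 13 bp
  21→27: 6 bp
  27→34: 7 bp
  34→36: 2 bp
  36→45: 9 bp
  45→54: 9 bp
  54→4 (wrap): 67-54+4 = 17 bp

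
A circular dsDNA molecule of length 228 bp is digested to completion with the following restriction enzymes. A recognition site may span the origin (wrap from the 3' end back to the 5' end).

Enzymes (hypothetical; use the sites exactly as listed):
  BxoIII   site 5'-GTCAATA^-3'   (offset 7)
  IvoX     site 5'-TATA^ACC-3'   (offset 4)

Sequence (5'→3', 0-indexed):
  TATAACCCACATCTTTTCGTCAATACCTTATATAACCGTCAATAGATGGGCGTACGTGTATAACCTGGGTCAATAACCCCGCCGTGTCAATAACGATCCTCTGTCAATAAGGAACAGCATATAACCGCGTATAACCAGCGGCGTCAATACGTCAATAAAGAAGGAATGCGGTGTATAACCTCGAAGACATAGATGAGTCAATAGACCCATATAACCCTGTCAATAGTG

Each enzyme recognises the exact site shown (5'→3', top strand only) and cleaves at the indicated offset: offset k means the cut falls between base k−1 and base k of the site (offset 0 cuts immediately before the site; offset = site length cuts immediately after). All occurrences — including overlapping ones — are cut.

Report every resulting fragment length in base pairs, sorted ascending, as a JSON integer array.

Per-enzyme occurrences:
  BxoIII (GTCAATA, off=7): starts [18, 37, 68, 85, 102, 142, 150, 196, 218] → cuts [25, 44, 75, 92, 109, 149, 157, 203, 225]
  IvoX (TATAACC, off=4): starts [0, 30, 58, 119, 129, 173, 209] → cuts [4, 34, 62, 123, 133, 177, 213]

Pooled cuts: [4, 25, 34, 44, 62, 75, 92, 109, 123, 133, 149, 157, 177, 203, 213, 225]

Fragment lengths:
  4→25: 21 bp
  25→34: 9 bp
  34→44: 10 bp
  44→62: 18 bp
  62→75: 13 bp
  75→92: 17 bp
  92→109: 17 bp
  109→123: 14 bp
  123→133: 10 bp
  133→149: 16 bp
  149→157: 8 bp
  157→177: 20 bp
  177→203: 26 bp
  203→213: 10 bp
  213→225: 12 bp
  225→4 (wrap): 228-225+4 = 7 bp

[7,8,9,10,10,10,12,13,14,16,17,17,18,20,21,26]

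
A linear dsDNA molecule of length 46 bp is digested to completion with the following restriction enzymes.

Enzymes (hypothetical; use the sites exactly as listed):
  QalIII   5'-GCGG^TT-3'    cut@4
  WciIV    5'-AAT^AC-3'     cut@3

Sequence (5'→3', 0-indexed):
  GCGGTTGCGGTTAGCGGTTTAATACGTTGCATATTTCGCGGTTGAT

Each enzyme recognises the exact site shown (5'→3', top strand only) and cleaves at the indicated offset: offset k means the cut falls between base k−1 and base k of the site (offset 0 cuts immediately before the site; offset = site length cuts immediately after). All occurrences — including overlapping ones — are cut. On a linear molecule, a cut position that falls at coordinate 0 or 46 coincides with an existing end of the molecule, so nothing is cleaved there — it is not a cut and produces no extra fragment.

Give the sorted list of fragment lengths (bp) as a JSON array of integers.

[4,5,6,6,7,18]

Site scan:
  QalIII (GCGGTT, off=4): starts [0, 6, 13, 37] → cuts [4, 10, 17, 41]
  WciIV (AATAC, off=3): starts [20] → cuts [23]

All cut coordinates (distinct, sorted): [4, 10, 17, 23, 41]

Fragments:
  [0,4): 4 bp
  [4,10): 6 bp
  [10,17): 7 bp
  [17,23): 6 bp
  [23,41): 18 bp
  [41,46): 5 bp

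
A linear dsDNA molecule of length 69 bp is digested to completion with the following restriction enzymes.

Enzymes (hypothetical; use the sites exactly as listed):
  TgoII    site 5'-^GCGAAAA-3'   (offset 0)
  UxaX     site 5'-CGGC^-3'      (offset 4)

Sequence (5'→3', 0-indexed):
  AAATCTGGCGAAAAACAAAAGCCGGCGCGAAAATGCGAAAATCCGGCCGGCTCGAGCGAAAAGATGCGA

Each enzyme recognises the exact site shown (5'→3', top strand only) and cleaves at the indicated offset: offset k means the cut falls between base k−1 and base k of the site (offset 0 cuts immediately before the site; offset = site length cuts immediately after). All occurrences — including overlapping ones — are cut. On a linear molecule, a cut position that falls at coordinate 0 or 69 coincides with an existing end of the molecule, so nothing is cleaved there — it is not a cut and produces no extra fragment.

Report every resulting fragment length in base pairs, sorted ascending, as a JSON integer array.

Per-enzyme occurrences:
  TgoII GCGAAAA/0: at [7, 26, 34, 55] ⇒ [7, 26, 34, 55]
  UxaX CGGC/4: at [22, 43, 47] ⇒ [26, 47, 51]

All cut coordinates (distinct, sorted): [7, 26, 34, 47, 51, 55]

Fragment lengths:
  [0,7): 7 bp
  [7,26): 19 bp
  [26,34): 8 bp
  [34,47): 13 bp
  [47,51): 4 bp
  [51,55): 4 bp
  [55,69): 14 bp

[4,4,7,8,13,14,19]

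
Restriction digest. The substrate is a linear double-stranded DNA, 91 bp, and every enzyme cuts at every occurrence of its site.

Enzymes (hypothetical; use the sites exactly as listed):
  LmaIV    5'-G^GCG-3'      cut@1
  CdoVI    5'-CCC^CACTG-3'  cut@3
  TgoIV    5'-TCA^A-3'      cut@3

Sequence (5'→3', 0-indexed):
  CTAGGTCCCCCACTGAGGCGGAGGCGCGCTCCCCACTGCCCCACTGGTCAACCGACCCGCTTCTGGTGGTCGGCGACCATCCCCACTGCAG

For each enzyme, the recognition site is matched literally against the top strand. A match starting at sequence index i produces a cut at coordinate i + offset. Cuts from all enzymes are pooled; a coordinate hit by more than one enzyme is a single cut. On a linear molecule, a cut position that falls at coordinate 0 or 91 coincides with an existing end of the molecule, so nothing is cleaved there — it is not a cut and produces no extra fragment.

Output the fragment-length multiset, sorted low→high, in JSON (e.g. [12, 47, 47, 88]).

Per-enzyme occurrences:
  LmaIV GGCG/1: at [16, 22, 71] ⇒ [17, 23, 72]
  CdoVI CCCCACTG/3: at [7, 30, 38, 80] ⇒ [10, 33, 41, 83]
  TgoIV TCAA/3: at [47] ⇒ [50]

All cut coordinates (distinct, sorted): [10, 17, 23, 33, 41, 50, 72, 83]

Fragments:
  [0,10): 10 bp
  [10,17): 7 bp
  [17,23): 6 bp
  [23,33): 10 bp
  [33,41): 8 bp
  [41,50): 9 bp
  [50,72): 22 bp
  [72,83): 11 bp
  [83,91): 8 bp

[6,7,8,8,9,10,10,11,22]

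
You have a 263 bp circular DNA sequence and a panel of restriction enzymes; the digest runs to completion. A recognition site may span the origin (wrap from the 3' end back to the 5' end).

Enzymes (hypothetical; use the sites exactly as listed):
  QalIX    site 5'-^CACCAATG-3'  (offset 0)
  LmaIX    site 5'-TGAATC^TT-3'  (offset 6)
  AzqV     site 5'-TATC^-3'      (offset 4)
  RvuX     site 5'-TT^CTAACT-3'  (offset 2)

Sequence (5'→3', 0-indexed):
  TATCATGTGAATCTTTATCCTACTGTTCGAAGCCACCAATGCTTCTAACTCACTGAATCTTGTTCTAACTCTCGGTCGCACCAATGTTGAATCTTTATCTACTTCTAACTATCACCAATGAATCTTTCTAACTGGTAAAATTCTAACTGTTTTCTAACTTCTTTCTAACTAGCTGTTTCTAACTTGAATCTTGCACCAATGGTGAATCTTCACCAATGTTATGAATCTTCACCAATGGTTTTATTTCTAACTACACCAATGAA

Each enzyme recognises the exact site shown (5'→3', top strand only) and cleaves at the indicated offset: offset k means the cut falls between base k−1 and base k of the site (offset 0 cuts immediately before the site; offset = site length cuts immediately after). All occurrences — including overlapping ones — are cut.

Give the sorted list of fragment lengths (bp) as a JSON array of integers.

[1,2,2,3,3,5,5,6,6,7,8,9,11,11,11,11,12,14,14,14,14,15,15,15,15,17,17]

Scan for sites:
  QalIX CACCAATG/0: at [33, 78, 112, 193, 210, 229, 253] ⇒ [33, 78, 112, 193, 210, 229, 253]
  LmaIX TGAATCTT/6: at [7, 53, 87, 118, 184, 202, 221] ⇒ [13, 59, 93, 124, 190, 208, 227]
  AzqV TATC/4: at [0, 15, 95, 109] ⇒ [4, 19, 99, 113]
  RvuX TTCTAACT/2: at [42, 62, 102, 125, 140, 151, 162, 176, 244] ⇒ [44, 64, 104, 127, 142, 153, 164, 178, 246]

Pooled cuts: [4, 13, 19, 33, 44, 59, 64, 78, 93, 99, 104, 112, 113, 124, 127, 142, 153, 164, 178, 190, 193, 208, 210, 227, 229, 246, 253]

Fragment lengths:
  4→13: 9 bp
  13→19: 6 bp
  19→33: 14 bp
  33→44: 11 bp
  44→59: 15 bp
  59→64: 5 bp
  64→78: 14 bp
  78→93: 15 bp
  93→99: 6 bp
  99→104: 5 bp
  104→112: 8 bp
  112→113: 1 bp
  113→124: 11 bp
  124→127: 3 bp
  127→142: 15 bp
  142→153: 11 bp
  153→164: 11 bp
  164→178: 14 bp
  178→190: 12 bp
  190→193: 3 bp
  193→208: 15 bp
  208→210: 2 bp
  210→227: 17 bp
  227→229: 2 bp
  229→246: 17 bp
  246→253: 7 bp
  253→4 (wrap): 263-253+4 = 14 bp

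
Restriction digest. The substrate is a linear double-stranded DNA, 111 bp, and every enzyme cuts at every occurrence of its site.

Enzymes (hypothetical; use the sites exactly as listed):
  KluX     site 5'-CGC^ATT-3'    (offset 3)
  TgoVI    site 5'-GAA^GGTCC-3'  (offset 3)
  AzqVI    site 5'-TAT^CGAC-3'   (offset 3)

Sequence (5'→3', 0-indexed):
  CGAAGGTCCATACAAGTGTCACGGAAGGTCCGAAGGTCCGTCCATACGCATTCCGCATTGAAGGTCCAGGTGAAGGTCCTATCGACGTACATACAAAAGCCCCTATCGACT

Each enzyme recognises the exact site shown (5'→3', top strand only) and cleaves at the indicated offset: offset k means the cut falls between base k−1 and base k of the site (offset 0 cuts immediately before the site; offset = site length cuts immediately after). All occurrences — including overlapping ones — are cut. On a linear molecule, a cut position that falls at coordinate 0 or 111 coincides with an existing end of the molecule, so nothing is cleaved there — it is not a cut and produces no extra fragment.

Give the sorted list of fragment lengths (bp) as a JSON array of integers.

Site scan:
  KluX (CGCATT, off=3): starts [46, 53] → cuts [49, 56]
  TgoVI (GAAGGTCC, off=3): starts [1, 23, 31, 59, 71] → cuts [4, 26, 34, 62, 74]
  AzqVI (TATCGAC, off=3): starts [79, 103] → cuts [82, 106]

Pooled cuts: [4, 26, 34, 49, 56, 62, 74, 82, 106]

Fragments:
  [0,4): 4 bp
  [4,26): 22 bp
  [26,34): 8 bp
  [34,49): 15 bp
  [49,56): 7 bp
  [56,62): 6 bp
  [62,74): 12 bp
  [74,82): 8 bp
  [82,106): 24 bp
  [106,111): 5 bp

[4,5,6,7,8,8,12,15,22,24]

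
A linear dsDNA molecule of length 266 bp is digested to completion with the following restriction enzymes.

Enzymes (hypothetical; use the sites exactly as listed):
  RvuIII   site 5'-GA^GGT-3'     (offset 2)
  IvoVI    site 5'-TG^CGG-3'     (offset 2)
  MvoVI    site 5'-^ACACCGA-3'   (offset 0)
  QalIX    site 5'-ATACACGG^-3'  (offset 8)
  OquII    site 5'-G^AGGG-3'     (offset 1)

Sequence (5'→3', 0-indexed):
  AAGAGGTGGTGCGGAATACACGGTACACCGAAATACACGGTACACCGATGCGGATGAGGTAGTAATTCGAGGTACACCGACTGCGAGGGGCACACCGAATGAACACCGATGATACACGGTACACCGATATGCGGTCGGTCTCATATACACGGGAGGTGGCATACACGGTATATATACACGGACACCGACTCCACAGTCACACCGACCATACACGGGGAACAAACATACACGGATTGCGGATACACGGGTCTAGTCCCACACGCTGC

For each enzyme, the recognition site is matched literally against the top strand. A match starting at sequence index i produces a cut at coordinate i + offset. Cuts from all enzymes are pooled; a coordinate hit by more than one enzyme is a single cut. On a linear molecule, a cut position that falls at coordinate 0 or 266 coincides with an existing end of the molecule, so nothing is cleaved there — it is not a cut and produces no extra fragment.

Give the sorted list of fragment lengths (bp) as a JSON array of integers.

Site scan:
  RvuIII GAGGT/2: at [2, 55, 68, 152] ⇒ [4, 57, 70, 154]
  IvoVI TGCGG/2: at [9, 48, 129, 234] ⇒ [11, 50, 131, 236]
  MvoVI ACACCGA/0: at [24, 41, 73, 91, 102, 120, 181, 198] ⇒ [24, 41, 73, 91, 102, 120, 181, 198]
  QalIX ATACACGG/8: at [15, 32, 111, 144, 160, 173, 207, 224, 239] ⇒ [23, 40, 119, 152, 168, 181, 215, 232, 247]
  OquII GAGGG/1: at [84] ⇒ [85]

All cut coordinates (distinct, sorted): [4, 11, 23, 24, 40, 41, 50, 57, 70, 73, 85, 91, 102, 119, 120, 131, 152, 154, 168, 181, 198, 215, 232, 236, 247]

Fragments:
  [0,4): 4 bp
  [4,11): 7 bp
  [11,23): 12 bp
  [23,24): 1 bp
  [24,40): 16 bp
  [40,41): 1 bp
  [41,50): 9 bp
  [50,57): 7 bp
  [57,70): 13 bp
  [70,73): 3 bp
  [73,85): 12 bp
  [85,91): 6 bp
  [91,102): 11 bp
  [102,119): 17 bp
  [119,120): 1 bp
  [120,131): 11 bp
  [131,152): 21 bp
  [152,154): 2 bp
  [154,168): 14 bp
  [168,181): 13 bp
  [181,198): 17 bp
  [198,215): 17 bp
  [215,232): 17 bp
  [232,236): 4 bp
  [236,247): 11 bp
  [247,266): 19 bp

[1,1,1,2,3,4,4,6,7,7,9,11,11,11,12,12,13,13,14,16,17,17,17,17,19,21]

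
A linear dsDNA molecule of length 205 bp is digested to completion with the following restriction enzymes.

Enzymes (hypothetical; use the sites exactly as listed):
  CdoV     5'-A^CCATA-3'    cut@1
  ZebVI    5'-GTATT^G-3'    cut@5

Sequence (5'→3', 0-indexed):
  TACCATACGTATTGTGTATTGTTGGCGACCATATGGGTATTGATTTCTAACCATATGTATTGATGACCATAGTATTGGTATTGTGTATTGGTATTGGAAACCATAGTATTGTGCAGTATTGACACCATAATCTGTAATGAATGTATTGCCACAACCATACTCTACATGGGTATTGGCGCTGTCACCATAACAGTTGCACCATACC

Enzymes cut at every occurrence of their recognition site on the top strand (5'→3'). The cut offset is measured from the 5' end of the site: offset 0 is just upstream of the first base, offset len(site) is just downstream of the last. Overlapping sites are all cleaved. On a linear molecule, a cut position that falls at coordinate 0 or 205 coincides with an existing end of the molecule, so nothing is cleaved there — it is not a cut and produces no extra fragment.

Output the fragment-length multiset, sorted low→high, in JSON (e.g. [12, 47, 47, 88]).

[2,4,5,5,6,6,7,7,7,7,8,9,10,10,10,10,11,11,13,14,20,23]

Scan for sites:
  CdoV ACCATA/1: at [1, 27, 49, 65, 99, 123, 153, 183, 197] ⇒ [2, 28, 50, 66, 100, 124, 154, 184, 198]
  ZebVI GTATTG/5: at [8, 15, 36, 56, 71, 77, 84, 90, 105, 115, 142, 169] ⇒ [13, 20, 41, 61, 76, 82, 89, 95, 110, 120, 147, 174]

Pooled cuts: [2, 13, 20, 28, 41, 50, 61, 66, 76, 82, 89, 95, 100, 110, 120, 124, 147, 154, 174, 184, 198]

Fragment lengths:
  [0,2): 2 bp
  [2,13): 11 bp
  [13,20): 7 bp
  [20,28): 8 bp
  [28,41): 13 bp
  [41,50): 9 bp
  [50,61): 11 bp
  [61,66): 5 bp
  [66,76): 10 bp
  [76,82): 6 bp
  [82,89): 7 bp
  [89,95): 6 bp
  [95,100): 5 bp
  [100,110): 10 bp
  [110,120): 10 bp
  [120,124): 4 bp
  [124,147): 23 bp
  [147,154): 7 bp
  [154,174): 20 bp
  [174,184): 10 bp
  [184,198): 14 bp
  [198,205): 7 bp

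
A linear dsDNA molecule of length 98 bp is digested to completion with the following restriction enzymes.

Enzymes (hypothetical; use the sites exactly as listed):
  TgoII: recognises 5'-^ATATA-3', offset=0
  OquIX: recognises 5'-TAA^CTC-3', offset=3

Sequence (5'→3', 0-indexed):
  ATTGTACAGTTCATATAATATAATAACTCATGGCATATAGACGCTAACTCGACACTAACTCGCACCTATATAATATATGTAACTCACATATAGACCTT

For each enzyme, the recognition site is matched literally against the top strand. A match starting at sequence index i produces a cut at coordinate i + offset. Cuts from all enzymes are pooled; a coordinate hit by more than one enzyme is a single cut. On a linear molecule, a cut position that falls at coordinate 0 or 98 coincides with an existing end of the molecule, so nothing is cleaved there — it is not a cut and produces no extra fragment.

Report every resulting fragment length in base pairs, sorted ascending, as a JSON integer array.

Per-enzyme occurrences:
  TgoII (ATATA, off=0): starts [12, 17, 34, 67, 72, 87] → cuts [12, 17, 34, 67, 72, 87]
  OquIX (TAACTC, off=3): starts [23, 44, 55, 79] → cuts [26, 47, 58, 82]

Pooled cuts: [12, 17, 26, 34, 47, 58, 67, 72, 82, 87]

Fragments:
  [0,12): 12 bp
  [12,17): 5 bp
  [17,26): 9 bp
  [26,34): 8 bp
  [34,47): 13 bp
  [47,58): 11 bp
  [58,67): 9 bp
  [67,72): 5 bp
  [72,82): 10 bp
  [82,87): 5 bp
  [87,98): 11 bp

[5,5,5,8,9,9,10,11,11,12,13]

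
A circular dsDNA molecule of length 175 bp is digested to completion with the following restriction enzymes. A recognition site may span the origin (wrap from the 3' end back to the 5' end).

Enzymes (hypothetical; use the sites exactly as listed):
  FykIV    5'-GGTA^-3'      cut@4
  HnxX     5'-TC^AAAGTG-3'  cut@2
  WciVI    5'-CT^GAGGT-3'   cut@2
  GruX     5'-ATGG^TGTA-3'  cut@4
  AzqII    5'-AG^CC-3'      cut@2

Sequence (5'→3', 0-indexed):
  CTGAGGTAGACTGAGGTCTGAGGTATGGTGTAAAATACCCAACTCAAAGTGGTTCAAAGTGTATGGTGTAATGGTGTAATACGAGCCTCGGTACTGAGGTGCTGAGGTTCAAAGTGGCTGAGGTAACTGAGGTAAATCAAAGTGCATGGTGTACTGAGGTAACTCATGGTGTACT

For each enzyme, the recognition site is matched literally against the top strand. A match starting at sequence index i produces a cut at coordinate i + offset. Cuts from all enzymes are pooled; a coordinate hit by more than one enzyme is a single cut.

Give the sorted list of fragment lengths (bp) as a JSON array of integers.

Per-enzyme occurrences:
  FykIV GGTA/4: at [4, 21, 89, 121, 130, 157] ⇒ [8, 25, 93, 125, 134, 161]
  HnxX TCAAAGTG/2: at [43, 53, 108, 136] ⇒ [45, 55, 110, 138]
  WciVI CTGAGGT/2: at [0, 10, 17, 93, 101, 117, 126, 153] ⇒ [2, 12, 19, 95, 103, 119, 128, 155]
  GruX ATGGTGTA/4: at [24, 62, 70, 145, 165] ⇒ [28, 66, 74, 149, 169]
  AzqII AGCC/2: at [83] ⇒ [85]

All cut coordinates (distinct, sorted): [2, 8, 12, 19, 25, 28, 45, 55, 66, 74, 85, 93, 95, 103, 110, 119, 125, 128, 134, 138, 149, 155, 161, 169]

Fragment lengths:
  2→8: 6 bp
  8→12: 4 bp
  12→19: 7 bp
  19→25: 6 bp
  25→28: 3 bp
  28→45: 17 bp
  45→55: 10 bp
  55→66: 11 bp
  66→74: 8 bp
  74→85: 11 bp
  85→93: 8 bp
  93→95: 2 bp
  95→103: 8 bp
  103→110: 7 bp
  110→119: 9 bp
  119→125: 6 bp
  125→128: 3 bp
  128→134: 6 bp
  134→138: 4 bp
  138→149: 11 bp
  149→155: 6 bp
  155→161: 6 bp
  161→169: 8 bp
  169→2 (wrap): 175-169+2 = 8 bp

[2,3,3,4,4,6,6,6,6,6,6,7,7,8,8,8,8,8,9,10,11,11,11,17]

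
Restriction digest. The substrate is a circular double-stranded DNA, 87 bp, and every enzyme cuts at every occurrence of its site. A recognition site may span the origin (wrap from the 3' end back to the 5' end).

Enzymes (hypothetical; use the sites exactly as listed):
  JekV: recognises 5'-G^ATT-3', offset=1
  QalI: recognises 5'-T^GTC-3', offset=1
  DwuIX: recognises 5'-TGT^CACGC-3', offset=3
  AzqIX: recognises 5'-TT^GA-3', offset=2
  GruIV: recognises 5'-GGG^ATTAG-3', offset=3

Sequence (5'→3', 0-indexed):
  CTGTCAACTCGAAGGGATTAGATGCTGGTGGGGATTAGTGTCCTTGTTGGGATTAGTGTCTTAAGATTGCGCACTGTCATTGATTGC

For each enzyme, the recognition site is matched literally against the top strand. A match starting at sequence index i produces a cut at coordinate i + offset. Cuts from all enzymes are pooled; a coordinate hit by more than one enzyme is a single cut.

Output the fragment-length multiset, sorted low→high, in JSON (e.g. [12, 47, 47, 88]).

Per-enzyme occurrences:
  JekV (GATT, off=1): starts [15, 32, 50, 64, 81] → cuts [16, 33, 51, 65, 82]
  QalI (TGTC, off=1): starts [1, 38, 56, 74] → cuts [2, 39, 57, 75]
  DwuIX (TGTCACGC, off=3): no sites
  AzqIX (TTGA, off=2): starts [79] → cuts [81]
  GruIV (GGGATTAG, off=3): starts [13, 30, 48] → cuts [16, 33, 51]

Pooled cuts: [2, 16, 33, 39, 51, 57, 65, 75, 81, 82]

Fragments:
  2→16: 14 bp
  16→33: 17 bp
  33→39: 6 bp
  39→51: 12 bp
  51→57: 6 bp
  57→65: 8 bp
  65→75: 10 bp
  75→81: 6 bp
  81→82: 1 bp
  82→2 (wrap): 87-82+2 = 7 bp

[1,6,6,6,7,8,10,12,14,17]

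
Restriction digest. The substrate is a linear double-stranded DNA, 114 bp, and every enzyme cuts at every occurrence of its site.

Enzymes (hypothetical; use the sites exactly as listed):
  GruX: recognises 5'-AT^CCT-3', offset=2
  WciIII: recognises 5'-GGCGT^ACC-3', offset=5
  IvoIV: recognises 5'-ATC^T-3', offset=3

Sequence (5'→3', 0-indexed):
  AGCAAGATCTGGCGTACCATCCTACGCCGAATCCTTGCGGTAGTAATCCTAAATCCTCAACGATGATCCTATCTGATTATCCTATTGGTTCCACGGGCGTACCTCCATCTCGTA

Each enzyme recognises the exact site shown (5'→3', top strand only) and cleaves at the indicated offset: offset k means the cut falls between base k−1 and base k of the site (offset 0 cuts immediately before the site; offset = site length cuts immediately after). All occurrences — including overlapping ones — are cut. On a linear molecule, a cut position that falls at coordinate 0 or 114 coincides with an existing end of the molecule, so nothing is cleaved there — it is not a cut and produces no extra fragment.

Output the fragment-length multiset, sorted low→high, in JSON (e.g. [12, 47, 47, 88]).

Site scan:
  GruX ATCCT/2: at [18, 30, 45, 52, 65, 78] ⇒ [20, 32, 47, 54, 67, 80]
  WciIII GGCGTACC/5: at [10, 95] ⇒ [15, 100]
  IvoIV ATCT/3: at [6, 70, 106] ⇒ [9, 73, 109]

All cut coordinates (distinct, sorted): [9, 15, 20, 32, 47, 54, 67, 73, 80, 100, 109]

Fragments:
  [0,9): 9 bp
  [9,15): 6 bp
  [15,20): 5 bp
  [20,32): 12 bp
  [32,47): 15 bp
  [47,54): 7 bp
  [54,67): 13 bp
  [67,73): 6 bp
  [73,80): 7 bp
  [80,100): 20 bp
  [100,109): 9 bp
  [109,114): 5 bp

[5,5,6,6,7,7,9,9,12,13,15,20]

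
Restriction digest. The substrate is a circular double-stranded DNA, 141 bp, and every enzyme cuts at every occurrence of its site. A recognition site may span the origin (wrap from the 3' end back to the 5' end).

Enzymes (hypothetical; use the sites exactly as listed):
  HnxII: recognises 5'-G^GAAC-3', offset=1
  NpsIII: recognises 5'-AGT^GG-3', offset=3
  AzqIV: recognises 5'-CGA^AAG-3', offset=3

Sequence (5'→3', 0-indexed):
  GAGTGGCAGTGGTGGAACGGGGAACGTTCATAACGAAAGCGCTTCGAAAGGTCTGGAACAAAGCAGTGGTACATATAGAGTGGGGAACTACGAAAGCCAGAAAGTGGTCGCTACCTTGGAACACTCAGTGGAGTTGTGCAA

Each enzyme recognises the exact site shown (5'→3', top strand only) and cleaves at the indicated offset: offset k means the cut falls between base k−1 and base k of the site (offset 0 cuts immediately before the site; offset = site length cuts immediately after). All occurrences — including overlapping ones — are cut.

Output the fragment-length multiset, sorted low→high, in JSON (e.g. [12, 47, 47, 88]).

[3,4,6,7,8,9,11,11,12,12,13,14,15,16]

Scan for sites:
  HnxII (GGAAC, off=1): starts [13, 20, 54, 83, 117] → cuts [14, 21, 55, 84, 118]
  NpsIII (AGTGG, off=3): starts [1, 7, 64, 78, 102, 126] → cuts [4, 10, 67, 81, 105, 129]
  AzqIV (CGAAAG, off=3): starts [33, 44, 90] → cuts [36, 47, 93]

All cut coordinates (distinct, sorted): [4, 10, 14, 21, 36, 47, 55, 67, 81, 84, 93, 105, 118, 129]

Fragments:
  4→10: 6 bp
  10→14: 4 bp
  14→21: 7 bp
  21→36: 15 bp
  36→47: 11 bp
  47→55: 8 bp
  55→67: 12 bp
  67→81: 14 bp
  81→84: 3 bp
  84→93: 9 bp
  93→105: 12 bp
  105→118: 13 bp
  118→129: 11 bp
  129→4 (wrap): 141-129+4 = 16 bp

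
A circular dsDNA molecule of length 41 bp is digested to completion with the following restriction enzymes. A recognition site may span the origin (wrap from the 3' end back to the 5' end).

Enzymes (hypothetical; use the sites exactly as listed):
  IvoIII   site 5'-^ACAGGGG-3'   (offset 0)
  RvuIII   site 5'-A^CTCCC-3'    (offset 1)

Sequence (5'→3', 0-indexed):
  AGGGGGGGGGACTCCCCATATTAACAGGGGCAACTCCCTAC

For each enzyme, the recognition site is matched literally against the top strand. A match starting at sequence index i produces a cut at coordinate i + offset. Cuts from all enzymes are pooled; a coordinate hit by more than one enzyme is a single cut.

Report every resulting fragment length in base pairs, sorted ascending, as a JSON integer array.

Site scan:
  IvoIII ACAGGGG/0: at [23, 39] ⇒ [23, 39]
  RvuIII ACTCCC/1: at [10, 32] ⇒ [11, 33]

Pooled cuts: [11, 23, 33, 39]

Fragment lengths:
  11→23: 12 bp
  23→33: 10 bp
  33→39: 6 bp
  39→11 (wrap): 41-39+11 = 13 bp

[6,10,12,13]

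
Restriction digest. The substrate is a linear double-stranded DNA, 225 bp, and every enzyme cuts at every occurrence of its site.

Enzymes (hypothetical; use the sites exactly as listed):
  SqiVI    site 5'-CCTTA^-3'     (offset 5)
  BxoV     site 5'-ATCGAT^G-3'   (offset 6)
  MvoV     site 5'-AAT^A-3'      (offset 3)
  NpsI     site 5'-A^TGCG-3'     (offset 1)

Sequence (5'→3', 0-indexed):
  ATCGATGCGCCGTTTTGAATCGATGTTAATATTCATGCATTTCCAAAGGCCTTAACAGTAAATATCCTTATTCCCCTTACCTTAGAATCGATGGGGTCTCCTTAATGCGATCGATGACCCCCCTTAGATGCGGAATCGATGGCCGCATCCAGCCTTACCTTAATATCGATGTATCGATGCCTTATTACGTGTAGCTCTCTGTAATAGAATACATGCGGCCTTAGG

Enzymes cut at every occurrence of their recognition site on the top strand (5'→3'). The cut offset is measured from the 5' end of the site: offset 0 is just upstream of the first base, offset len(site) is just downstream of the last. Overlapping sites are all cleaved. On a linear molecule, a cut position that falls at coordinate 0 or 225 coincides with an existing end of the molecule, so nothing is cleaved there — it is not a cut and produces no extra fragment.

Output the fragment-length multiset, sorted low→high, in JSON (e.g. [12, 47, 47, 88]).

Per-enzyme occurrences:
  SqiVI CCTTA/5: at [49, 65, 74, 79, 99, 121, 152, 157, 179, 218] ⇒ [54, 70, 79, 84, 104, 126, 157, 162, 184, 223]
  BxoV ATCGATG/6: at [0, 18, 86, 109, 134, 164, 172] ⇒ [6, 24, 92, 115, 140, 170, 178]
  MvoV AATA/3: at [27, 60, 161, 202, 207] ⇒ [30, 63, 164, 205, 210]
  NpsI ATGCG/1: at [4, 104, 127, 212] ⇒ [5, 105, 128, 213]

Pooled cuts: [5, 6, 24, 30, 54, 63, 70, 79, 84, 92, 104, 105, 115, 126, 128, 140, 157, 162, 164, 170, 178, 184, 205, 210, 213, 223]

Fragment lengths:
  [0,5): 5 bp
  [5,6): 1 bp
  [6,24): 18 bp
  [24,30): 6 bp
  [30,54): 24 bp
  [54,63): 9 bp
  [63,70): 7 bp
  [70,79): 9 bp
  [79,84): 5 bp
  [84,92): 8 bp
  [92,104): 12 bp
  [104,105): 1 bp
  [105,115): 10 bp
  [115,126): 11 bp
  [126,128): 2 bp
  [128,140): 12 bp
  [140,157): 17 bp
  [157,162): 5 bp
  [162,164): 2 bp
  [164,170): 6 bp
  [170,178): 8 bp
  [178,184): 6 bp
  [184,205): 21 bp
  [205,210): 5 bp
  [210,213): 3 bp
  [213,223): 10 bp
  [223,225): 2 bp

[1,1,2,2,2,3,5,5,5,5,6,6,6,7,8,8,9,9,10,10,11,12,12,17,18,21,24]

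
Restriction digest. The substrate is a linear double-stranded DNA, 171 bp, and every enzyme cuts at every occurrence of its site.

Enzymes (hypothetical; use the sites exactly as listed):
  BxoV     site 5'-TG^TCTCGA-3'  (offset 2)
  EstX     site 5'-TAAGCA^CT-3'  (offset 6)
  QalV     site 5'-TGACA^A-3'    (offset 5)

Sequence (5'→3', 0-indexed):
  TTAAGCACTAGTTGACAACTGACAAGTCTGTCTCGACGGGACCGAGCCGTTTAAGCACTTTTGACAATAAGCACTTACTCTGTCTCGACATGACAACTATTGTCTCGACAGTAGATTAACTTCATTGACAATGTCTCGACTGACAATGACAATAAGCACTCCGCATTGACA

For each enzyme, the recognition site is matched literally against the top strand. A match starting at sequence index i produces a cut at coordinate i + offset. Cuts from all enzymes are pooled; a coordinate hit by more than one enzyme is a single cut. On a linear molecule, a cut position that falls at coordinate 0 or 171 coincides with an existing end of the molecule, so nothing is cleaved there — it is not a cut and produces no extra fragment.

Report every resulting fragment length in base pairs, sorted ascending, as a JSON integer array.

[3,6,6,7,7,7,7,7,9,9,10,12,13,13,27,28]

Site scan:
  BxoV TGTCTCGA/2: at [28, 80, 100, 131] ⇒ [30, 82, 102, 133]
  EstX TAAGCACT/6: at [1, 51, 67, 152] ⇒ [7, 57, 73, 158]
  QalV TGACAA/5: at [12, 19, 61, 90, 125, 140, 146] ⇒ [17, 24, 66, 95, 130, 145, 151]

All cut coordinates (distinct, sorted): [7, 17, 24, 30, 57, 66, 73, 82, 95, 102, 130, 133, 145, 151, 158]

Fragment lengths:
  [0,7): 7 bp
  [7,17): 10 bp
  [17,24): 7 bp
  [24,30): 6 bp
  [30,57): 27 bp
  [57,66): 9 bp
  [66,73): 7 bp
  [73,82): 9 bp
  [82,95): 13 bp
  [95,102): 7 bp
  [102,130): 28 bp
  [130,133): 3 bp
  [133,145): 12 bp
  [145,151): 6 bp
  [151,158): 7 bp
  [158,171): 13 bp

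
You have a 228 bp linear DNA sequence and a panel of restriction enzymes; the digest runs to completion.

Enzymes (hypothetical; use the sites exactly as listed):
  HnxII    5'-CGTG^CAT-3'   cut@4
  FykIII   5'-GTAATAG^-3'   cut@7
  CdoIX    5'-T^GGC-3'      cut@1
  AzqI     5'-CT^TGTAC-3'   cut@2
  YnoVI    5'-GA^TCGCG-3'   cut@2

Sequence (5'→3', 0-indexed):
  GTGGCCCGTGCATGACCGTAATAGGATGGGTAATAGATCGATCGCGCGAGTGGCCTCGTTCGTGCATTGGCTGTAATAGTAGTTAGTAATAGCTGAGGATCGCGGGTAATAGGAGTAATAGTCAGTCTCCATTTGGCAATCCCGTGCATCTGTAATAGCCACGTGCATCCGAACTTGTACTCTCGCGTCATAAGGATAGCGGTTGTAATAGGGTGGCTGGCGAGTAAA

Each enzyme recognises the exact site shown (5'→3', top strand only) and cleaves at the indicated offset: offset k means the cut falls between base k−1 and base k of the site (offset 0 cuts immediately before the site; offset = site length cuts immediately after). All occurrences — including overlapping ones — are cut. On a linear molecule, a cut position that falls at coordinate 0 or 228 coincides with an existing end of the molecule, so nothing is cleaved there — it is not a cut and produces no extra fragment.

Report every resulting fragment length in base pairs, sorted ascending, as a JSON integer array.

Per-enzyme occurrences:
  HnxII CGTGCAT/4: at [6, 60, 142, 161] ⇒ [10, 64, 146, 165]
  FykIII GTAATAG/7: at [17, 29, 72, 85, 105, 114, 151, 204] ⇒ [24, 36, 79, 92, 112, 121, 158, 211]
  CdoIX TGGC/1: at [1, 50, 67, 133, 213, 217] ⇒ [2, 51, 68, 134, 214, 218]
  AzqI CTTGTAC/2: at [173] ⇒ [175]
  YnoVI GATCGCG/2: at [39, 97] ⇒ [41, 99]

Pooled cuts: [2, 10, 24, 36, 41, 51, 64, 68, 79, 92, 99, 112, 121, 134, 146, 158, 165, 175, 211, 214, 218]

Fragment lengths:
  [0,2): 2 bp
  [2,10): 8 bp
  [10,24): 14 bp
  [24,36): 12 bp
  [36,41): 5 bp
  [41,51): 10 bp
  [51,64): 13 bp
  [64,68): 4 bp
  [68,79): 11 bp
  [79,92): 13 bp
  [92,99): 7 bp
  [99,112): 13 bp
  [112,121): 9 bp
  [121,134): 13 bp
  [134,146): 12 bp
  [146,158): 12 bp
  [158,165): 7 bp
  [165,175): 10 bp
  [175,211): 36 bp
  [211,214): 3 bp
  [214,218): 4 bp
  [218,228): 10 bp

[2,3,4,4,5,7,7,8,9,10,10,10,11,12,12,12,13,13,13,13,14,36]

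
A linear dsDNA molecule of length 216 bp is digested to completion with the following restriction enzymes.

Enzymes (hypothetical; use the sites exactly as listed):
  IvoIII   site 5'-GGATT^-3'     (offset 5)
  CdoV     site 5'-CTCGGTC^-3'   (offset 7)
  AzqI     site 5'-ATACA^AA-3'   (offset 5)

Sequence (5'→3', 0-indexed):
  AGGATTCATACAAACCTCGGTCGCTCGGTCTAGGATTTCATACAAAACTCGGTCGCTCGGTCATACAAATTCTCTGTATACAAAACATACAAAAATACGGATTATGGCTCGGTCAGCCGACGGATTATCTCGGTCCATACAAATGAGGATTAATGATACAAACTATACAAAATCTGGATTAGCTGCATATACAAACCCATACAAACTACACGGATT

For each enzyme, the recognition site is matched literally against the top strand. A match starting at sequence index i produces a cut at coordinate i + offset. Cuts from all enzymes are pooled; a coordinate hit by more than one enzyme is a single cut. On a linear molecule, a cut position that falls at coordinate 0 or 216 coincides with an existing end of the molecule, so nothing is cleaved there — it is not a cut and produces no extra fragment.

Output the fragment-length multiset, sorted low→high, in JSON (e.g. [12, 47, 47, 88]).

[5,6,6,6,7,7,8,8,9,9,9,9,10,10,10,10,11,11,12,12,13,13,15]

Site scan:
  IvoIII GGATT/5: at [1, 32, 98, 121, 146, 175, 211] ⇒ [6, 37, 103, 126, 151, 180] (position 216 is a terminus of the linear molecule — no cut)
  CdoV CTCGGTC/7: at [15, 23, 47, 55, 107, 128] ⇒ [22, 30, 54, 62, 114, 135]
  AzqI ATACAAA/5: at [7, 39, 62, 77, 86, 136, 155, 164, 188, 198] ⇒ [12, 44, 67, 82, 91, 141, 160, 169, 193, 203]

All cut coordinates (distinct, sorted): [6, 12, 22, 30, 37, 44, 54, 62, 67, 82, 91, 103, 114, 126, 135, 141, 151, 160, 169, 180, 193, 203]

Fragments:
  [0,6): 6 bp
  [6,12): 6 bp
  [12,22): 10 bp
  [22,30): 8 bp
  [30,37): 7 bp
  [37,44): 7 bp
  [44,54): 10 bp
  [54,62): 8 bp
  [62,67): 5 bp
  [67,82): 15 bp
  [82,91): 9 bp
  [91,103): 12 bp
  [103,114): 11 bp
  [114,126): 12 bp
  [126,135): 9 bp
  [135,141): 6 bp
  [141,151): 10 bp
  [151,160): 9 bp
  [160,169): 9 bp
  [169,180): 11 bp
  [180,193): 13 bp
  [193,203): 10 bp
  [203,216): 13 bp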